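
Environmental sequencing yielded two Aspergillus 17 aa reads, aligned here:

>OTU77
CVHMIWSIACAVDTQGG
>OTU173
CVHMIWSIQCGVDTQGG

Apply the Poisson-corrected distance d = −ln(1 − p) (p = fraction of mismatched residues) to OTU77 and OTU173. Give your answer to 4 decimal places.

0.1252

Mismatches occur at site 9 (A↔Q), site 11 (A↔G).
p = 2/17 = 0.117647.
d = −ln(1 − 0.117647) = −ln(0.882353) = 0.1252.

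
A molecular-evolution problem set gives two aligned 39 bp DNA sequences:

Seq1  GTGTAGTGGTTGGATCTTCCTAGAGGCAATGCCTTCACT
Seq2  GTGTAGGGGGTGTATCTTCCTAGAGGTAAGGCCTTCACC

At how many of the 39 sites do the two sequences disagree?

The sequences differ at positions 7 (T/G), 10 (T/G), 13 (G/T), 27 (C/T), 30 (T/G), 39 (T/C).
That gives 6 mismatches out of 39 aligned sites, so the Hamming distance is 6.

6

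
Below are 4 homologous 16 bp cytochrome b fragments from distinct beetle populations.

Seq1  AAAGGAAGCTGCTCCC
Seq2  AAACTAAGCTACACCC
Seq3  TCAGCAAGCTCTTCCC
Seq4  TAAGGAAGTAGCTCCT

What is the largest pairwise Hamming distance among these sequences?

Pairwise Hamming distances:
  Seq1 vs Seq2: 4
  Seq1 vs Seq3: 5
  Seq1 vs Seq4: 4
  Seq2 vs Seq3: 7
  Seq2 vs Seq4: 8
  Seq3 vs Seq4: 7
The largest is 8, between Seq2 and Seq4.

8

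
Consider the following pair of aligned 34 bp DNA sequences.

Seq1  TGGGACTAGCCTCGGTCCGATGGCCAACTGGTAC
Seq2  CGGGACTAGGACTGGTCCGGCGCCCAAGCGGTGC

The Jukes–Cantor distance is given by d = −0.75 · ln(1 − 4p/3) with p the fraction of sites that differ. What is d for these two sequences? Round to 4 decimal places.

0.4234

Differing sites — 1:T/C; 10:C/G; 11:C/A; 12:T/C; 13:C/T; 20:A/G; 21:T/C; 23:G/C; 28:C/G; 29:T/C; 33:A/G.
p = 11/34 = 0.323529.
d = −0.75 · ln(1 − (4/3)·0.323529) = −0.75 · ln(0.568628) = −0.75 · (-0.564529) = 0.4234.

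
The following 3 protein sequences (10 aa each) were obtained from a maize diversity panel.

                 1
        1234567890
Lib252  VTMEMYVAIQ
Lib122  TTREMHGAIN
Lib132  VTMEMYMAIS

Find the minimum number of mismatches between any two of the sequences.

2

Pairwise Hamming distances:
  Lib252 vs Lib122: 5
  Lib252 vs Lib132: 2
  Lib122 vs Lib132: 5
The smallest is 2, between Lib252 and Lib132.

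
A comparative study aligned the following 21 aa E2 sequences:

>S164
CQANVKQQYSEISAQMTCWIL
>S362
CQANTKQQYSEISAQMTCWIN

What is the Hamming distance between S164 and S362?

Mismatches occur at site 5 (V↔T), site 21 (L↔N).
That gives 2 mismatches out of 21 aligned sites, so the Hamming distance is 2.

2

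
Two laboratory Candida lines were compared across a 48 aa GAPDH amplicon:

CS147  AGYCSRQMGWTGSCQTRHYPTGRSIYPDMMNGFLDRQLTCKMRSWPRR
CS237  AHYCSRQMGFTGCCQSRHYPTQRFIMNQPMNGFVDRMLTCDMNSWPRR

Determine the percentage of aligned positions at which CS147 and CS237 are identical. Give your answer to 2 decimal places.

70.83%

Differing sites — 2:G/H; 10:W/F; 13:S/C; 16:T/S; 22:G/Q; 24:S/F; 26:Y/M; 27:P/N; 28:D/Q; 29:M/P; 34:L/V; 37:Q/M; 41:K/D; 43:R/N.
34 of the 48 sites match, so the percent identity is 34/48 × 100 = 70.83%.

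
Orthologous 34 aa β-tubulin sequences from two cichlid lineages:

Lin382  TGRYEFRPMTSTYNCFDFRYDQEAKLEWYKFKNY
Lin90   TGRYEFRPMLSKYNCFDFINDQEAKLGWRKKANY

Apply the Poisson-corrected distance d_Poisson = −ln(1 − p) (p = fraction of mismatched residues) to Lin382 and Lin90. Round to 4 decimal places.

Differing sites — 10:T/L; 12:T/K; 19:R/I; 20:Y/N; 27:E/G; 29:Y/R; 31:F/K; 32:K/A.
p = 8/34 = 0.235294.
d = −ln(1 − 0.235294) = −ln(0.764706) = 0.2683.

0.2683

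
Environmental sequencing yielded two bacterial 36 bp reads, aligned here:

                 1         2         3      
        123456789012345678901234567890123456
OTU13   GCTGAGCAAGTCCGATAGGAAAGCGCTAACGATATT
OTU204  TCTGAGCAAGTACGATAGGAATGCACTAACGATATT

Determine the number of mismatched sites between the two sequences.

Mismatches occur at site 1 (G/T), site 12 (C/A), site 22 (A/T), site 25 (G/A).
That gives 4 mismatches out of 36 aligned sites, so the Hamming distance is 4.

4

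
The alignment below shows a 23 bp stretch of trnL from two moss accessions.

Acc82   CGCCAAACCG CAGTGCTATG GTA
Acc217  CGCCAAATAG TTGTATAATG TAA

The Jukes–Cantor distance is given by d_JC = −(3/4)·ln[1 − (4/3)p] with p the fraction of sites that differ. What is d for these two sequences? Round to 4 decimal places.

0.5532

Mismatches occur at site 8 (C/T), site 9 (C/A), site 11 (C/T), site 12 (A/T), site 15 (G/A), site 16 (C/T), site 17 (T/A), site 21 (G/T), site 22 (T/A).
p = 9/23 = 0.391304.
d = −0.75 · ln(1 − (4/3)·0.391304) = −0.75 · ln(0.478261) = −0.75 · (-0.737599) = 0.5532.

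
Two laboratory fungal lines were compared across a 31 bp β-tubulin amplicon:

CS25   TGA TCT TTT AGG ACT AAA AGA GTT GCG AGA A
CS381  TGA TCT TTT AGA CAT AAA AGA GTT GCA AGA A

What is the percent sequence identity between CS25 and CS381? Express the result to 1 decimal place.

87.1%

The sequences differ at positions 12 (G/A), 13 (A/C), 14 (C/A), 27 (G/A).
27 of the 31 sites match, so the percent identity is 27/31 × 100 = 87.1%.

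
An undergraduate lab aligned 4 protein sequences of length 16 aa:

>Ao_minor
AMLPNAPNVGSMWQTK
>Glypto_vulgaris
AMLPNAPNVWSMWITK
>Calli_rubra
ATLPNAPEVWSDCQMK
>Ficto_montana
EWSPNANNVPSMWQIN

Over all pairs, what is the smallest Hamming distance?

2

Pairwise Hamming distances:
  Ao_minor vs Glypto_vulgaris: 2
  Ao_minor vs Calli_rubra: 6
  Ao_minor vs Ficto_montana: 7
  Glypto_vulgaris vs Calli_rubra: 6
  Glypto_vulgaris vs Ficto_montana: 8
  Calli_rubra vs Ficto_montana: 10
The smallest is 2, between Ao_minor and Glypto_vulgaris.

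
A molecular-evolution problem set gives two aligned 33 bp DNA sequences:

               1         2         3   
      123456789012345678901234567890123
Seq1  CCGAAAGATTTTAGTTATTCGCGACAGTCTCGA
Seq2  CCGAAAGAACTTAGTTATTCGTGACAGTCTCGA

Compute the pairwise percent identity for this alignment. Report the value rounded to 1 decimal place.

90.9%

The sequences differ at positions 9 (T/A), 10 (T/C), 22 (C/T).
30 of the 33 sites match, so the percent identity is 30/33 × 100 = 90.9%.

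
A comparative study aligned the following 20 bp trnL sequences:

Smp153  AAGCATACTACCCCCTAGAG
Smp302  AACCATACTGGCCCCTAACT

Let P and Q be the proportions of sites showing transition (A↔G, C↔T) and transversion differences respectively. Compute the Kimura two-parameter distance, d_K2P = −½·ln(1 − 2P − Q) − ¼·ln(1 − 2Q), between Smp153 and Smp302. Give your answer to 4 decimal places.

The sequences differ at positions 3 (G/C, transversion), 10 (A/G, transition), 11 (C/G, transversion), 18 (G/A, transition), 19 (A/C, transversion), 20 (G/T, transversion).
Of the 6 differences, 2 transitions and 4 transversions over 20 sites: P = 2/20 = 0.100000, Q = 4/20 = 0.200000.
d = −0.5·ln(0.600000) − 0.25·ln(0.600000) = −0.5·(-0.510826) − 0.25·(-0.510826) = 0.3831.

0.3831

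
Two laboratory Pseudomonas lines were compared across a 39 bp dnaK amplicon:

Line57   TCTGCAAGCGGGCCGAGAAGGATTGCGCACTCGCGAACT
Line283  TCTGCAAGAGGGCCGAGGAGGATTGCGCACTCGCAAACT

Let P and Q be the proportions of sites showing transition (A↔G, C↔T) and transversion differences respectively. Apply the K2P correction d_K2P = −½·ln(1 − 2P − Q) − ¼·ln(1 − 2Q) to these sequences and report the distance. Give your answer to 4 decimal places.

0.0818

Mismatches occur at site 9 (C↔A, transversion), site 18 (A↔G, transition), site 35 (G↔A, transition).
Of the 3 differences, 2 transitions and 1 transversion over 39 sites: P = 2/39 = 0.051282, Q = 1/39 = 0.025641.
d = −0.5·ln(0.871795) − 0.25·ln(0.948718) = −0.5·(-0.137201) − 0.25·(-0.052644) = 0.0818.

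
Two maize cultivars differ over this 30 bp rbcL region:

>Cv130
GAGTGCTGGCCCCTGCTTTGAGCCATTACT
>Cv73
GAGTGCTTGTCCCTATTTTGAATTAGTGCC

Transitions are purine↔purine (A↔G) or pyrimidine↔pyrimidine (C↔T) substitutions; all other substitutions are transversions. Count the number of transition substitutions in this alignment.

8

Mismatches occur at site 8 (G↔T, transversion), site 10 (C↔T, transition), site 15 (G↔A, transition), site 16 (C↔T, transition), site 22 (G↔A, transition), site 23 (C↔T, transition), site 24 (C↔T, transition), site 26 (T↔G, transversion), site 28 (A↔G, transition), site 30 (T↔C, transition).
Of the 10 differences, 8 transitions and 2 transversions, so the answer is 8.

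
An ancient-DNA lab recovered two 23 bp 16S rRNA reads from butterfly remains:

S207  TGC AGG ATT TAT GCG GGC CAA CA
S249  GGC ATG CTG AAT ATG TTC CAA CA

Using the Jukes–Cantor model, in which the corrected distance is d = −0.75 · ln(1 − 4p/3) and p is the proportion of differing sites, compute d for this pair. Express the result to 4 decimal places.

0.5532

Mismatches occur at site 1 (T/G), site 5 (G/T), site 7 (A/C), site 9 (T/G), site 10 (T/A), site 13 (G/A), site 14 (C/T), site 16 (G/T), site 17 (G/T).
p = 9/23 = 0.391304.
d = −0.75 · ln(1 − (4/3)·0.391304) = −0.75 · ln(0.478261) = −0.75 · (-0.737599) = 0.5532.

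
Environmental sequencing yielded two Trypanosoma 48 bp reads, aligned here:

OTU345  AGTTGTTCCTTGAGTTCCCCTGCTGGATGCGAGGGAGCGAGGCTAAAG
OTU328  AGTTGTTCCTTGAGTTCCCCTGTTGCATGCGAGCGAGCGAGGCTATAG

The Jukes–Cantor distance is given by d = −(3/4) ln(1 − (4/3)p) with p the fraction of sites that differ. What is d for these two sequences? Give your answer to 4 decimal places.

The sequences differ at positions 23 (C/T), 26 (G/C), 34 (G/C), 46 (A/T).
p = 4/48 = 0.083333.
d = −0.75 · ln(1 − (4/3)·0.083333) = −0.75 · ln(0.888889) = −0.75 · (-0.117783) = 0.0883.

0.0883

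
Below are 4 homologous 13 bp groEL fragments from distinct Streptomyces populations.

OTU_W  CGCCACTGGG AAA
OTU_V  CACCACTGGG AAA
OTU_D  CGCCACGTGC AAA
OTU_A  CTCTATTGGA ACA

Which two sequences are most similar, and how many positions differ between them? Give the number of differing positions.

1

Pairwise Hamming distances:
  OTU_W vs OTU_V: 1
  OTU_W vs OTU_D: 3
  OTU_W vs OTU_A: 5
  OTU_V vs OTU_D: 4
  OTU_V vs OTU_A: 5
  OTU_D vs OTU_A: 7
The smallest is 1, between OTU_W and OTU_V.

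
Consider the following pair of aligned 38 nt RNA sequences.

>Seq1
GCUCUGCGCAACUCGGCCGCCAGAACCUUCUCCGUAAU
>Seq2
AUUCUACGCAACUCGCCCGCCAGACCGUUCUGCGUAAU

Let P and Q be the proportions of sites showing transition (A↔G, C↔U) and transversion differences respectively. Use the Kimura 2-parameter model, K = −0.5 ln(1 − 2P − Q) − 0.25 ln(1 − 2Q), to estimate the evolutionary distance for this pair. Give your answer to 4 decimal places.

0.2118

Differing sites — 1:G/A (Ti); 2:C/U (Ti); 6:G/A (Ti); 16:G/C (Tv); 25:A/C (Tv); 27:C/G (Tv); 32:C/G (Tv).
Of the 7 differences, 3 transitions and 4 transversions over 38 sites: P = 3/38 = 0.078947, Q = 4/38 = 0.105263.
d = −0.5·ln(0.736843) − 0.25·ln(0.789474) = −0.5·(-0.305380) − 0.25·(-0.236388) = 0.2118.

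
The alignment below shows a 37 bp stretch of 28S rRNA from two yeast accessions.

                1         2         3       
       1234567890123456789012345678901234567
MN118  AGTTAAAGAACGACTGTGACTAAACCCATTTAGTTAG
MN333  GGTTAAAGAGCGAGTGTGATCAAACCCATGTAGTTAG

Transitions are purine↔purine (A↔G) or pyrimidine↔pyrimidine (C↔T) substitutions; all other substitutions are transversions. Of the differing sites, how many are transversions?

2

The sequences differ at positions 1 (A/G, transition), 10 (A/G, transition), 14 (C/G, transversion), 20 (C/T, transition), 21 (T/C, transition), 30 (T/G, transversion).
Of the 6 differences, 4 transitions and 2 transversions, so the answer is 2.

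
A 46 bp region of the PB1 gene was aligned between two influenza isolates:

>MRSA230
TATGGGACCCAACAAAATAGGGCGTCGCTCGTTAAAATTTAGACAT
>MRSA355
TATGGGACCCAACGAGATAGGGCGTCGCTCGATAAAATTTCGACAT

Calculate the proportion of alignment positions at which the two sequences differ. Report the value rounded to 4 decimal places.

The sequences differ at positions 14 (A/G), 16 (A/G), 32 (T/A), 41 (A/C).
There are 4 differences over 46 sites, so p = 4/46 = 0.0870.

0.0870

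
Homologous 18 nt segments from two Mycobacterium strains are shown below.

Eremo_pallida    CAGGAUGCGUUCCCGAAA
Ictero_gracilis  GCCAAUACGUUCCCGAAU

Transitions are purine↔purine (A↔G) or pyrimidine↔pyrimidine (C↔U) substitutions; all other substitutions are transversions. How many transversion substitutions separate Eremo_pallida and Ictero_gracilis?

4

Mismatches occur at site 1 (C→G, transversion), site 2 (A→C, transversion), site 3 (G→C, transversion), site 4 (G→A, transition), site 7 (G→A, transition), site 18 (A→U, transversion).
Of the 6 differences, 2 transitions and 4 transversions, so the answer is 4.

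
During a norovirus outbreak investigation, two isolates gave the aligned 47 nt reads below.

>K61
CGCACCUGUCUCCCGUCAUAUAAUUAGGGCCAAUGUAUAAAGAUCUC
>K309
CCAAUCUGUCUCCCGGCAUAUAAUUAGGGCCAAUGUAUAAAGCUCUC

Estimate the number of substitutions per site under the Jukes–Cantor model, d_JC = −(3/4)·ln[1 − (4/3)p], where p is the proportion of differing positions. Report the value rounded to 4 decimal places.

0.1147

The sequences differ at positions 2 (G/C), 3 (C/A), 5 (C/U), 16 (U/G), 43 (A/C).
p = 5/47 = 0.106383.
d = −0.75 · ln(1 − (4/3)·0.106383) = −0.75 · ln(0.858156) = −0.75 · (-0.152969) = 0.1147.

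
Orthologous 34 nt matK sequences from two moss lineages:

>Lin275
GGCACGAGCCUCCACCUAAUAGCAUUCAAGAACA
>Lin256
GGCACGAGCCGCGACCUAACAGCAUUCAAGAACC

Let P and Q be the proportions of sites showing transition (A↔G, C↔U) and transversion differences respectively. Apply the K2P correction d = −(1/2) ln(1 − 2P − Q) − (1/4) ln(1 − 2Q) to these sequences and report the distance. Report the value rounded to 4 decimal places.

0.1281

Mismatches occur at site 11 (U→G, transversion), site 13 (C→G, transversion), site 20 (U→C, transition), site 34 (A→C, transversion).
Of the 4 differences, 1 transition and 3 transversions over 34 sites: P = 1/34 = 0.029412, Q = 3/34 = 0.088235.
d = −0.5·ln(0.852941) − 0.25·ln(0.823530) = −0.5·(-0.159065) − 0.25·(-0.194155) = 0.1281.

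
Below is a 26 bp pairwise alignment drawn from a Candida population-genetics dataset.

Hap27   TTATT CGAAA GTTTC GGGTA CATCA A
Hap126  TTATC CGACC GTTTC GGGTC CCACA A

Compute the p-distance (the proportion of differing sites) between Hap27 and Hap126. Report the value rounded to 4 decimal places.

0.2308

Differing sites — 5:T/C; 9:A/C; 10:A/C; 20:A/C; 22:A/C; 23:T/A.
There are 6 differences over 26 sites, so p = 6/26 = 0.2308.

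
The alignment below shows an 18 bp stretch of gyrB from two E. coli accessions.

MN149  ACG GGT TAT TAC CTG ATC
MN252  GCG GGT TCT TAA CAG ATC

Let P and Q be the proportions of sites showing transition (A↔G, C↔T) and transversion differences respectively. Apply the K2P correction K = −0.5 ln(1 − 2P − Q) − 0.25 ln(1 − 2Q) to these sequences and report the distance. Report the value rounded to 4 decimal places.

0.2641

Differing sites — 1:A/G (Ti); 8:A/C (Tv); 12:C/A (Tv); 14:T/A (Tv).
Of the 4 differences, 1 transition and 3 transversions over 18 sites: P = 1/18 = 0.055556, Q = 3/18 = 0.166667.
d = −0.5·ln(0.722221) − 0.25·ln(0.666666) = −0.5·(-0.325424) − 0.25·(-0.405466) = 0.2641.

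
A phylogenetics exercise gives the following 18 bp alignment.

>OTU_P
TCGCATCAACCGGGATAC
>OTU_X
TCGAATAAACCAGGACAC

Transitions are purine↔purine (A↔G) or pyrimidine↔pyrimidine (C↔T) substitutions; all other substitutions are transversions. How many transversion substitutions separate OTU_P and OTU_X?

2

Mismatches occur at site 4 (C/A, transversion), site 7 (C/A, transversion), site 12 (G/A, transition), site 16 (T/C, transition).
Of the 4 differences, 2 transitions and 2 transversions, so the answer is 2.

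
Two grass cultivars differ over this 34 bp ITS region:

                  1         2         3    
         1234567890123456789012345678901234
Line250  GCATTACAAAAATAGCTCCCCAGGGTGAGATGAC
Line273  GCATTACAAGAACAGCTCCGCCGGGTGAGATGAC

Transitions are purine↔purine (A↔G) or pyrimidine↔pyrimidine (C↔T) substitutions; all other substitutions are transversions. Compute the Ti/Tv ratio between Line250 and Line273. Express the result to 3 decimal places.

Mismatches occur at site 10 (A/G, transition), site 13 (T/C, transition), site 20 (C/G, transversion), site 22 (A/C, transversion).
Of the 4 differences, 2 transitions and 2 transversions, so Ti/Tv = 2/2 = 1.000.

1.000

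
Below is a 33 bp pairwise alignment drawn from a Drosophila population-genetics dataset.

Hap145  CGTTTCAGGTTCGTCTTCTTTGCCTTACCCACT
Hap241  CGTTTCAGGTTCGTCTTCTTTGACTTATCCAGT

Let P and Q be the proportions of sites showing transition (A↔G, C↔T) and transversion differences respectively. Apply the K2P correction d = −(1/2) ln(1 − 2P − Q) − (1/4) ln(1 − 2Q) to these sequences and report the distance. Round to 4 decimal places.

Mismatches occur at site 23 (C→A, transversion), site 28 (C→T, transition), site 32 (C→G, transversion).
Of the 3 differences, 1 transition and 2 transversions over 33 sites: P = 1/33 = 0.030303, Q = 2/33 = 0.060606.
d = −0.5·ln(0.878788) − 0.25·ln(0.878788) = −0.5·(-0.129212) − 0.25·(-0.129212) = 0.0969.

0.0969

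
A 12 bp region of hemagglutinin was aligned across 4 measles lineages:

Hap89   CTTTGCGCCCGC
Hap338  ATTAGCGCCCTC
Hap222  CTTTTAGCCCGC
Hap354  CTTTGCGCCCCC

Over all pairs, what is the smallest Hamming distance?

1

Pairwise Hamming distances:
  Hap89 vs Hap338: 3
  Hap89 vs Hap222: 2
  Hap89 vs Hap354: 1
  Hap338 vs Hap222: 5
  Hap338 vs Hap354: 3
  Hap222 vs Hap354: 3
The smallest is 1, between Hap89 and Hap354.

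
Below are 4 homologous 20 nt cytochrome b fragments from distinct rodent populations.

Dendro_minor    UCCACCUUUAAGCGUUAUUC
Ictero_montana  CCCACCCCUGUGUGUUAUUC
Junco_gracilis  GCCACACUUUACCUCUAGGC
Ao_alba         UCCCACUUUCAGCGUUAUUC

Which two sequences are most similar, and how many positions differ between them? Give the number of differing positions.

Pairwise Hamming distances:
  Dendro_minor vs Ictero_montana: 6
  Dendro_minor vs Junco_gracilis: 9
  Dendro_minor vs Ao_alba: 3
  Ictero_montana vs Junco_gracilis: 11
  Ictero_montana vs Ao_alba: 8
  Junco_gracilis vs Ao_alba: 11
The smallest is 3, between Dendro_minor and Ao_alba.

3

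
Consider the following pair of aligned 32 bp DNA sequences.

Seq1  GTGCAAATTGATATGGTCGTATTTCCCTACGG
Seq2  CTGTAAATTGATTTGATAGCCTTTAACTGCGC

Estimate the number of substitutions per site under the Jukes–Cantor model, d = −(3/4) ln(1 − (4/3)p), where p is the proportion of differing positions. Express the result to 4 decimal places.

Differing sites — 1:G/C; 4:C/T; 13:A/T; 16:G/A; 18:C/A; 20:T/C; 21:A/C; 25:C/A; 26:C/A; 29:A/G; 32:G/C.
p = 11/32 = 0.343750.
d = −0.75 · ln(1 − (4/3)·0.343750) = −0.75 · ln(0.541667) = −0.75 · (-0.613104) = 0.4598.

0.4598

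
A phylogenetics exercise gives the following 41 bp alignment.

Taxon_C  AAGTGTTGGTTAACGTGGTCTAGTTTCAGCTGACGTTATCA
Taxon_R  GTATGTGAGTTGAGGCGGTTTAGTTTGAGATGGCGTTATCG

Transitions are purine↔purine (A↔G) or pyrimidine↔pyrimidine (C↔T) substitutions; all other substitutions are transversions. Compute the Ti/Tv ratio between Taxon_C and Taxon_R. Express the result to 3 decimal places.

Differing sites — 1:A/G (Ti); 2:A/T (Tv); 3:G/A (Ti); 7:T/G (Tv); 8:G/A (Ti); 12:A/G (Ti); 14:C/G (Tv); 16:T/C (Ti); 20:C/T (Ti); 27:C/G (Tv); 30:C/A (Tv); 33:A/G (Ti); 41:A/G (Ti).
Of the 13 differences, 8 transitions and 5 transversions, so Ti/Tv = 8/5 = 1.600.

1.600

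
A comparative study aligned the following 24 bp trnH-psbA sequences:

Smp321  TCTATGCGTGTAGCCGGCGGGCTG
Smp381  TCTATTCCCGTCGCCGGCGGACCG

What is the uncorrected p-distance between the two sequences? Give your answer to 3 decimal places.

0.250

The sequences differ at positions 6 (G/T), 8 (G/C), 9 (T/C), 12 (A/C), 21 (G/A), 23 (T/C).
There are 6 differences over 24 sites, so p = 6/24 = 0.250.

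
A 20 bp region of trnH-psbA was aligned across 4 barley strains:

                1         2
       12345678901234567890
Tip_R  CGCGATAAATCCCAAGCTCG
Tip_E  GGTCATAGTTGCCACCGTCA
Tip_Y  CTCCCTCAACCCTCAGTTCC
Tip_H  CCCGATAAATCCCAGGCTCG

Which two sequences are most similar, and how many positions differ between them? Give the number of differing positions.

Pairwise Hamming distances:
  Tip_R vs Tip_E: 10
  Tip_R vs Tip_Y: 9
  Tip_R vs Tip_H: 2
  Tip_E vs Tip_Y: 15
  Tip_E vs Tip_H: 11
  Tip_Y vs Tip_H: 10
The smallest is 2, between Tip_R and Tip_H.

2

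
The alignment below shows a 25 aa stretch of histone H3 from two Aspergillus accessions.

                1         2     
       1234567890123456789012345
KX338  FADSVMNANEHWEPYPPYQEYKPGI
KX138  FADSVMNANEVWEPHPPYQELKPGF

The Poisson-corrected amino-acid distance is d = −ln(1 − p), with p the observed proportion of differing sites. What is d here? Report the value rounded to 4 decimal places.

Differing sites — 11:H/V; 15:Y/H; 21:Y/L; 25:I/F.
p = 4/25 = 0.160000.
d = −ln(1 − 0.160000) = −ln(0.840000) = 0.1744.

0.1744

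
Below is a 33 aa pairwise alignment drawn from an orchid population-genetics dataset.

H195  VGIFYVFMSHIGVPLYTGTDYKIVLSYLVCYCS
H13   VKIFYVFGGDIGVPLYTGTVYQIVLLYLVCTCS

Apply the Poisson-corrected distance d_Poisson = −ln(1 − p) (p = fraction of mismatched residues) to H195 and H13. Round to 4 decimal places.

0.2776

The sequences differ at positions 2 (G/K), 8 (M/G), 9 (S/G), 10 (H/D), 20 (D/V), 22 (K/Q), 26 (S/L), 31 (Y/T).
p = 8/33 = 0.242424.
d = −ln(1 − 0.242424) = −ln(0.757576) = 0.2776.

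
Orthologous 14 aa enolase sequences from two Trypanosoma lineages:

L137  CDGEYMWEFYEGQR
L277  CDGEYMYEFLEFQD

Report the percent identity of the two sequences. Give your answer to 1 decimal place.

71.4%

Mismatches occur at site 7 (W/Y), site 10 (Y/L), site 12 (G/F), site 14 (R/D).
10 of the 14 sites match, so the percent identity is 10/14 × 100 = 71.4%.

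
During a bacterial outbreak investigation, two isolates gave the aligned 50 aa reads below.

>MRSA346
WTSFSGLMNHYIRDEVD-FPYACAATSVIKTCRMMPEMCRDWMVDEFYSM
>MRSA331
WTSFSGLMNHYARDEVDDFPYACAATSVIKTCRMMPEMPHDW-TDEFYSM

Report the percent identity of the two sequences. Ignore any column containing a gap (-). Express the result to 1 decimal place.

Excluding the 2 gap columns leaves 48 comparable sites.
Mismatches occur at site 12 (I/A), site 39 (C/P), site 40 (R/H), site 44 (V/T).
44 of the 48 comparable sites match, so the percent identity is 44/48 × 100 = 91.7%.

91.7%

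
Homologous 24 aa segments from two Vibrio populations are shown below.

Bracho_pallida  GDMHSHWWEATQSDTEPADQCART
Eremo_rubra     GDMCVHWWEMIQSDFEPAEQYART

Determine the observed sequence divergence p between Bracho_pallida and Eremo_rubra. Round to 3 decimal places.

The sequences differ at positions 4 (H/C), 5 (S/V), 10 (A/M), 11 (T/I), 15 (T/F), 19 (D/E), 21 (C/Y).
There are 7 differences over 24 sites, so p = 7/24 = 0.292.

0.292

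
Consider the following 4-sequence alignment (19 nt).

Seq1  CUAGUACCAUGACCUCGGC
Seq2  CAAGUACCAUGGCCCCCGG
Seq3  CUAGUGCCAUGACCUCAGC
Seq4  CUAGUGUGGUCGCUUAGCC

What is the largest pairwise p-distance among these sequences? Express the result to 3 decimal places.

0.632

Pairwise Hamming distances:
  Seq1 vs Seq2: 5
  Seq1 vs Seq3: 2
  Seq1 vs Seq4: 9
  Seq2 vs Seq3: 6
  Seq2 vs Seq4: 12
  Seq3 vs Seq4: 9
The largest is 12 mismatches, between Seq2 and Seq4; p = 12/19 = 0.632.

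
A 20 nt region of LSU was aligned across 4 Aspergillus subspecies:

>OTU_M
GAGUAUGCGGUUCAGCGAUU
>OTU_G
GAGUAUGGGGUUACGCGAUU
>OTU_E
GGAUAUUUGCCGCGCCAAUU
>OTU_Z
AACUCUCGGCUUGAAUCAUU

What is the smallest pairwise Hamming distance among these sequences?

Pairwise Hamming distances:
  OTU_M vs OTU_G: 3
  OTU_M vs OTU_E: 10
  OTU_M vs OTU_Z: 10
  OTU_G vs OTU_E: 11
  OTU_G vs OTU_Z: 10
  OTU_E vs OTU_Z: 13
The smallest is 3, between OTU_M and OTU_G.

3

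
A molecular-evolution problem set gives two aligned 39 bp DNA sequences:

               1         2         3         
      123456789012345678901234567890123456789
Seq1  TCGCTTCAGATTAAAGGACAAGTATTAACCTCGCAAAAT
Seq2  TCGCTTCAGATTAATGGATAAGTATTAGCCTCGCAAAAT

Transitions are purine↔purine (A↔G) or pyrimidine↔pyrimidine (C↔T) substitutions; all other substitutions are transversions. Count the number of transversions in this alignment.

The sequences differ at positions 15 (A/T, transversion), 19 (C/T, transition), 28 (A/G, transition).
Of the 3 differences, 2 transitions and 1 transversion, so the answer is 1.

1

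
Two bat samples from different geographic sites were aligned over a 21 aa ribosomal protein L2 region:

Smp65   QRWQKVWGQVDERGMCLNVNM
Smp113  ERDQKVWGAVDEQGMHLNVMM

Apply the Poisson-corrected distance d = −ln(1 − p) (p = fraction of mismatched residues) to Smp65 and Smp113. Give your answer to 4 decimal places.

0.3365

The sequences differ at positions 1 (Q/E), 3 (W/D), 9 (Q/A), 13 (R/Q), 16 (C/H), 20 (N/M).
p = 6/21 = 0.285714.
d = −ln(1 − 0.285714) = −ln(0.714286) = 0.3365.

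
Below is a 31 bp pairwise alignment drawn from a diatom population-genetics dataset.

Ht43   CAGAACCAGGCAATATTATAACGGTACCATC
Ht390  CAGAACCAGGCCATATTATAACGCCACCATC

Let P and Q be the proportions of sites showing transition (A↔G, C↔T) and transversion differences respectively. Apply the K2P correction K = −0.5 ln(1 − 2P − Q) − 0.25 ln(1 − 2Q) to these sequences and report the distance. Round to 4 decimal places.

Differing sites — 12:A/C (Tv); 24:G/C (Tv); 25:T/C (Ti).
Of the 3 differences, 1 transition and 2 transversions over 31 sites: P = 1/31 = 0.032258, Q = 2/31 = 0.064516.
d = −0.5·ln(0.870968) − 0.25·ln(0.870968) = −0.5·(-0.138150) − 0.25·(-0.138150) = 0.1036.

0.1036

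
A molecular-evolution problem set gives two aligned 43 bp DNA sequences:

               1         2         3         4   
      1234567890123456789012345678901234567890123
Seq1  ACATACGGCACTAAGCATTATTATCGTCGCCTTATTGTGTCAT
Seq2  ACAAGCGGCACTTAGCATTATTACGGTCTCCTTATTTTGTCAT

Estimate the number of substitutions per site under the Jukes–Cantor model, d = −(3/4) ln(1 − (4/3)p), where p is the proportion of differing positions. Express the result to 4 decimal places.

Mismatches occur at site 4 (T→A), site 5 (A→G), site 13 (A→T), site 24 (T→C), site 25 (C→G), site 29 (G→T), site 37 (G→T).
p = 7/43 = 0.162791.
d = −0.75 · ln(1 − (4/3)·0.162791) = −0.75 · ln(0.782945) = −0.75 · (-0.244693) = 0.1835.

0.1835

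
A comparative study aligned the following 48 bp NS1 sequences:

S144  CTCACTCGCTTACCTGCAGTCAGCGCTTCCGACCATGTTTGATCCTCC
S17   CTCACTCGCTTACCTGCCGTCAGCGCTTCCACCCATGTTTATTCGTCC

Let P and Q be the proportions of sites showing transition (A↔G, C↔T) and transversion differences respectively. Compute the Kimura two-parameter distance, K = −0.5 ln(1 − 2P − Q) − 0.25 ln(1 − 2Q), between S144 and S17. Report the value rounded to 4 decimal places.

Differing sites — 18:A/C (Tv); 31:G/A (Ti); 32:A/C (Tv); 41:G/A (Ti); 42:A/T (Tv); 45:C/G (Tv).
Of the 6 differences, 2 transitions and 4 transversions over 48 sites: P = 2/48 = 0.041667, Q = 4/48 = 0.083333.
d = −0.5·ln(0.833333) − 0.25·ln(0.833334) = −0.5·(-0.182322) − 0.25·(-0.182321) = 0.1367.

0.1367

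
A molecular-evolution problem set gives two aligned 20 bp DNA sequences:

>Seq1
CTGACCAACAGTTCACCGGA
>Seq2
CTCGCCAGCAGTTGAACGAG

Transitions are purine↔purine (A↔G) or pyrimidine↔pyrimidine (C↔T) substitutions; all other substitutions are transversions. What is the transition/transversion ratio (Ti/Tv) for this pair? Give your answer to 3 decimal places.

1.333

The sequences differ at positions 3 (G/C, transversion), 4 (A/G, transition), 8 (A/G, transition), 14 (C/G, transversion), 16 (C/A, transversion), 19 (G/A, transition), 20 (A/G, transition).
Of the 7 differences, 4 transitions and 3 transversions, so Ti/Tv = 4/3 = 1.333.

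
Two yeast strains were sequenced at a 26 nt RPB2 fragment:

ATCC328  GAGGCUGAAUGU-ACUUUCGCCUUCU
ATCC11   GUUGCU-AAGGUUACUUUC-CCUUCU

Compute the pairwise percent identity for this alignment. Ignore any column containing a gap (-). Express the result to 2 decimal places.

Excluding the 3 gap columns leaves 23 comparable sites.
Differing sites — 2:A/U; 3:G/U; 10:U/G.
20 of the 23 comparable sites match, so the percent identity is 20/23 × 100 = 86.96%.

86.96%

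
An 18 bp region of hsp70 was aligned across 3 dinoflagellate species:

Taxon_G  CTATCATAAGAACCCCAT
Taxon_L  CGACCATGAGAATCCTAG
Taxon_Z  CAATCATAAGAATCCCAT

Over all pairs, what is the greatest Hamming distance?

6

Pairwise Hamming distances:
  Taxon_G vs Taxon_L: 6
  Taxon_G vs Taxon_Z: 2
  Taxon_L vs Taxon_Z: 5
The largest is 6, between Taxon_G and Taxon_L.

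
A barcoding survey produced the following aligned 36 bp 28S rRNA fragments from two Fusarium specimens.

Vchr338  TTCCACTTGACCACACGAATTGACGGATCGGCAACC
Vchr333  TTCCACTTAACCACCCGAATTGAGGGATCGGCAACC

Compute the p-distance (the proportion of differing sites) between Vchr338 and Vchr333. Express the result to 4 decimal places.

Differing sites — 9:G/A; 15:A/C; 24:C/G.
There are 3 differences over 36 sites, so p = 3/36 = 0.0833.

0.0833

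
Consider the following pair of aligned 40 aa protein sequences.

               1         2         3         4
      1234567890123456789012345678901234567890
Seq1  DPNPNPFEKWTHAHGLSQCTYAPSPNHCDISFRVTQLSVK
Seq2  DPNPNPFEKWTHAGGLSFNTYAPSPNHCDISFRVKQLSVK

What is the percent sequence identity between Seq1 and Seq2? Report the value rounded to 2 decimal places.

Mismatches occur at site 14 (H/G), site 18 (Q/F), site 19 (C/N), site 35 (T/K).
36 of the 40 sites match, so the percent identity is 36/40 × 100 = 90.00%.

90.00%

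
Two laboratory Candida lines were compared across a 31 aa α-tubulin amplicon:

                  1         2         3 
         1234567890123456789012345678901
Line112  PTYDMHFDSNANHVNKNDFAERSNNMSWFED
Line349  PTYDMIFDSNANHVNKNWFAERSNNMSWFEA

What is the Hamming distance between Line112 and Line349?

Mismatches occur at site 6 (H/I), site 18 (D/W), site 31 (D/A).
That gives 3 mismatches out of 31 aligned sites, so the Hamming distance is 3.

3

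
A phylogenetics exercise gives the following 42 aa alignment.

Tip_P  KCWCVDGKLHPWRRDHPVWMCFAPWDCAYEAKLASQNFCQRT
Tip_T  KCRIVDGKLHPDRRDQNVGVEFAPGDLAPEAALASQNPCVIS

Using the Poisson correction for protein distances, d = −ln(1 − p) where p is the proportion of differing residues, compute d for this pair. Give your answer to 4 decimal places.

0.4796

The sequences differ at positions 3 (W/R), 4 (C/I), 12 (W/D), 16 (H/Q), 17 (P/N), 19 (W/G), 20 (M/V), 21 (C/E), 25 (W/G), 27 (C/L), 29 (Y/P), 32 (K/A), 38 (F/P), 40 (Q/V), 41 (R/I), 42 (T/S).
p = 16/42 = 0.380952.
d = −ln(1 − 0.380952) = −ln(0.619048) = 0.4796.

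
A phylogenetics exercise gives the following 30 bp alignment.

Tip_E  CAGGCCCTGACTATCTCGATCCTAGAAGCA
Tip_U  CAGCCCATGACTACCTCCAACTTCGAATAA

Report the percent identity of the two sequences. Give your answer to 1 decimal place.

70.0%

The sequences differ at positions 4 (G/C), 7 (C/A), 14 (T/C), 18 (G/C), 20 (T/A), 22 (C/T), 24 (A/C), 28 (G/T), 29 (C/A).
21 of the 30 sites match, so the percent identity is 21/30 × 100 = 70.0%.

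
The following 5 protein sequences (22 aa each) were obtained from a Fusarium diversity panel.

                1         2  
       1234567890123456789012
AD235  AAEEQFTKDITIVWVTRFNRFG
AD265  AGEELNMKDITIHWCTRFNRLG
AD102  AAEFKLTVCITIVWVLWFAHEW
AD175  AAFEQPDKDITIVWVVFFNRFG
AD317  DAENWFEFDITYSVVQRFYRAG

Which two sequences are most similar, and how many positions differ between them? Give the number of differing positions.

5

Pairwise Hamming distances:
  AD235 vs AD265: 7
  AD235 vs AD102: 11
  AD235 vs AD175: 5
  AD235 vs AD317: 11
  AD265 vs AD102: 15
  AD265 vs AD175: 10
  AD265 vs AD317: 14
  AD102 vs AD175: 13
  AD102 vs AD317: 16
  AD175 vs AD317: 14
The smallest is 5, between AD235 and AD175.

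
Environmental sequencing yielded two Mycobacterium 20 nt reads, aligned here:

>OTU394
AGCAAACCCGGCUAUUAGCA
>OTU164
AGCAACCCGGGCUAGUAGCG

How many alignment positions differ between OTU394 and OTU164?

Differing sites — 6:A/C; 9:C/G; 15:U/G; 20:A/G.
That gives 4 mismatches out of 20 aligned sites, so the Hamming distance is 4.

4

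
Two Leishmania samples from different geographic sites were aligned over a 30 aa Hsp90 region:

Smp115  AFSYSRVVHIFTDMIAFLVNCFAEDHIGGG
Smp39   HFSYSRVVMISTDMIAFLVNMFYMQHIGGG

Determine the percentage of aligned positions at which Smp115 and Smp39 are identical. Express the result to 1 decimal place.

76.7%

The sequences differ at positions 1 (A/H), 9 (H/M), 11 (F/S), 21 (C/M), 23 (A/Y), 24 (E/M), 25 (D/Q).
23 of the 30 sites match, so the percent identity is 23/30 × 100 = 76.7%.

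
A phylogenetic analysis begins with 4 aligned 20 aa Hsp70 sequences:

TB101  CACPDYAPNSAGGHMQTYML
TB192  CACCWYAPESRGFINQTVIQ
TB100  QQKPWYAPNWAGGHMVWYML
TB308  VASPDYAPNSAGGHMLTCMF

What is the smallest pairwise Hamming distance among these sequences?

5

Pairwise Hamming distances:
  TB101 vs TB192: 10
  TB101 vs TB100: 7
  TB101 vs TB308: 5
  TB192 vs TB100: 15
  TB192 vs TB308: 13
  TB100 vs TB308: 9
The smallest is 5, between TB101 and TB308.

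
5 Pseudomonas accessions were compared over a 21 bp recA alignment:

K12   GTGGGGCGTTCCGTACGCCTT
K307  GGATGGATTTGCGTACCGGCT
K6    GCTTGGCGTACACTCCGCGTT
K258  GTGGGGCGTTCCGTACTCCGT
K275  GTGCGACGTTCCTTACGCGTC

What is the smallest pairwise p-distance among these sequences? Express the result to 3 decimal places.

0.095

Pairwise Hamming distances:
  K12 vs K307: 10
  K12 vs K6: 8
  K12 vs K258: 2
  K12 vs K275: 5
  K307 vs K6: 12
  K307 vs K258: 10
  K307 vs K275: 12
  K6 vs K258: 10
  K6 vs K275: 9
  K258 vs K275: 7
The smallest is 2 mismatches, between K12 and K258; p = 2/21 = 0.095.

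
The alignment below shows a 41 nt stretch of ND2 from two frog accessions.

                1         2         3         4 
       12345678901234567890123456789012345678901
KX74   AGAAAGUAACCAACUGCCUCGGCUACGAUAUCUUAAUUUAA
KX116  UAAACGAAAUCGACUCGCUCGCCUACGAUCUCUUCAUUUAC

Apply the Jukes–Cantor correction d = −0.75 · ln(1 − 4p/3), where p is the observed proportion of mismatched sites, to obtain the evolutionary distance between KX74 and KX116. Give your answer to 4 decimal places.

0.3710

Mismatches occur at site 1 (A↔U), site 2 (G↔A), site 5 (A↔C), site 7 (U↔A), site 10 (C↔U), site 12 (A↔G), site 16 (G↔C), site 17 (C↔G), site 22 (G↔C), site 30 (A↔C), site 35 (A↔C), site 41 (A↔C).
p = 12/41 = 0.292683.
d = −0.75 · ln(1 − (4/3)·0.292683) = −0.75 · ln(0.609756) = −0.75 · (-0.494696) = 0.3710.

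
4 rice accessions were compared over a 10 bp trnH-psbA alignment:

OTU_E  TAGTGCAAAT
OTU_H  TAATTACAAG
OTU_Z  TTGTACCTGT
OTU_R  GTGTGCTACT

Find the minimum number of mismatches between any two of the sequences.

Pairwise Hamming distances:
  OTU_E vs OTU_H: 5
  OTU_E vs OTU_Z: 5
  OTU_E vs OTU_R: 4
  OTU_H vs OTU_Z: 7
  OTU_H vs OTU_R: 8
  OTU_Z vs OTU_R: 5
The smallest is 4, between OTU_E and OTU_R.

4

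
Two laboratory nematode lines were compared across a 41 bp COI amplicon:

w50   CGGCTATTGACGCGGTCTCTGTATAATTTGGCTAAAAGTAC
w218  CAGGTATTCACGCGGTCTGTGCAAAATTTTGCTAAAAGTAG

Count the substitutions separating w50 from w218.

8

The sequences differ at positions 2 (G/A), 4 (C/G), 9 (G/C), 19 (C/G), 22 (T/C), 24 (T/A), 30 (G/T), 41 (C/G).
That gives 8 mismatches out of 41 aligned sites, so the Hamming distance is 8.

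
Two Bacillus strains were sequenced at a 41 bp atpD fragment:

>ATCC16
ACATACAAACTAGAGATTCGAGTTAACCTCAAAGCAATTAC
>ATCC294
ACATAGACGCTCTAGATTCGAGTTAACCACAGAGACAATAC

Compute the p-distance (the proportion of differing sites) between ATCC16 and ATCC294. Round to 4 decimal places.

Mismatches occur at site 6 (C↔G), site 8 (A↔C), site 9 (A↔G), site 12 (A↔C), site 13 (G↔T), site 29 (T↔A), site 32 (A↔G), site 35 (C↔A), site 36 (A↔C), site 38 (T↔A).
There are 10 differences over 41 sites, so p = 10/41 = 0.2439.

0.2439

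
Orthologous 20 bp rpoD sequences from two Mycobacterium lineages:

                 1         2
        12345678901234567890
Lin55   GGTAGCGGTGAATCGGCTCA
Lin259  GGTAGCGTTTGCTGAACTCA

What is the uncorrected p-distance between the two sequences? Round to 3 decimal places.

0.350

The sequences differ at positions 8 (G/T), 10 (G/T), 11 (A/G), 12 (A/C), 14 (C/G), 15 (G/A), 16 (G/A).
There are 7 differences over 20 sites, so p = 7/20 = 0.350.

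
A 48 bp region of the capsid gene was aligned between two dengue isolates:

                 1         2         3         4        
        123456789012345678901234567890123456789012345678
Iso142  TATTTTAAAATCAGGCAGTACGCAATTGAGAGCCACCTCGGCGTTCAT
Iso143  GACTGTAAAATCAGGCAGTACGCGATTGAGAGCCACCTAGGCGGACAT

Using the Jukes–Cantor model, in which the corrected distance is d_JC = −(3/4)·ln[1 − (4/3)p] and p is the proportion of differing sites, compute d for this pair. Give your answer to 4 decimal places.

The sequences differ at positions 1 (T/G), 3 (T/C), 5 (T/G), 24 (A/G), 39 (C/A), 44 (T/G), 45 (T/A).
p = 7/48 = 0.145833.
d = −0.75 · ln(1 − (4/3)·0.145833) = −0.75 · ln(0.805556) = −0.75 · (-0.216223) = 0.1622.

0.1622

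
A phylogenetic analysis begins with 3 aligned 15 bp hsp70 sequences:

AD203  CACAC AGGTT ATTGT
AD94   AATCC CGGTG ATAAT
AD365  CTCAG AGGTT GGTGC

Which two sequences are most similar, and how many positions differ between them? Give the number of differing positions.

Pairwise Hamming distances:
  AD203 vs AD94: 7
  AD203 vs AD365: 5
  AD94 vs AD365: 12
The smallest is 5, between AD203 and AD365.

5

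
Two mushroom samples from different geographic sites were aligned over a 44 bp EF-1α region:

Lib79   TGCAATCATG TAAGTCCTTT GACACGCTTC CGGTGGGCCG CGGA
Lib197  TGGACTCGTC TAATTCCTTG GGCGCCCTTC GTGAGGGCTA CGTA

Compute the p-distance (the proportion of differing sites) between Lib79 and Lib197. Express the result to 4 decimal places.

Differing sites — 3:C/G; 5:A/C; 8:A/G; 10:G/C; 14:G/T; 20:T/G; 22:A/G; 24:A/G; 26:G/C; 31:C/G; 32:G/T; 34:T/A; 39:C/T; 40:G/A; 43:G/T.
There are 15 differences over 44 sites, so p = 15/44 = 0.3409.

0.3409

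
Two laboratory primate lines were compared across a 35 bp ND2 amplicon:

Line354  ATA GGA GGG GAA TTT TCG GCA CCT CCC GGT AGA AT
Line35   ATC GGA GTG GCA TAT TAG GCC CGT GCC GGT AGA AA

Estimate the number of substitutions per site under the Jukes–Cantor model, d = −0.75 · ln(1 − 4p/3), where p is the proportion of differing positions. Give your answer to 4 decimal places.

0.3149

Mismatches occur at site 3 (A↔C), site 8 (G↔T), site 11 (A↔C), site 14 (T↔A), site 17 (C↔A), site 21 (A↔C), site 23 (C↔G), site 25 (C↔G), site 35 (T↔A).
p = 9/35 = 0.257143.
d = −0.75 · ln(1 − (4/3)·0.257143) = −0.75 · ln(0.657143) = −0.75 · (-0.419854) = 0.3149.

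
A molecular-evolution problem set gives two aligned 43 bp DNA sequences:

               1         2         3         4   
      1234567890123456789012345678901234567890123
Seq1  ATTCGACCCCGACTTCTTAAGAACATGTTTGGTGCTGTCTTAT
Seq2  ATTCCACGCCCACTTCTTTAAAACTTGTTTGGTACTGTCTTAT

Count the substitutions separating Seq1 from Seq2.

The sequences differ at positions 5 (G/C), 8 (C/G), 11 (G/C), 19 (A/T), 21 (G/A), 25 (A/T), 34 (G/A).
That gives 7 mismatches out of 43 aligned sites, so the Hamming distance is 7.

7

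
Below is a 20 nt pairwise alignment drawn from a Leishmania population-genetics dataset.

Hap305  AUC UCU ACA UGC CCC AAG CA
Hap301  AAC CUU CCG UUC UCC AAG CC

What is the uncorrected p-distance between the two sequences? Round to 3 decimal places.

0.400

The sequences differ at positions 2 (U/A), 4 (U/C), 5 (C/U), 7 (A/C), 9 (A/G), 11 (G/U), 13 (C/U), 20 (A/C).
There are 8 differences over 20 sites, so p = 8/20 = 0.400.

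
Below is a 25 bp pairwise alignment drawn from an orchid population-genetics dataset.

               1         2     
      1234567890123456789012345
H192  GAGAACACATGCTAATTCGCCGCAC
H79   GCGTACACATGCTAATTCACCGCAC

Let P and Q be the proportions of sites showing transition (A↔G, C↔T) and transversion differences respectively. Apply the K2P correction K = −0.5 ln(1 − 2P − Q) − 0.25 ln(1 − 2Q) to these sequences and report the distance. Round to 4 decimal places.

0.1308

Mismatches occur at site 2 (A→C, transversion), site 4 (A→T, transversion), site 19 (G→A, transition).
Of the 3 differences, 1 transition and 2 transversions over 25 sites: P = 1/25 = 0.040000, Q = 2/25 = 0.080000.
d = −0.5·ln(0.840000) − 0.25·ln(0.840000) = −0.5·(-0.174353) − 0.25·(-0.174353) = 0.1308.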